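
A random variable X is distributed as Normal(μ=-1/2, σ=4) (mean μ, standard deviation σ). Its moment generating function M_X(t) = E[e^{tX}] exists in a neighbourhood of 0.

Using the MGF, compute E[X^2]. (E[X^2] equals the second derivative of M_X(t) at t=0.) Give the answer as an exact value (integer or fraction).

M_X(t) = e^(8*t^2 - t/2)
D^2[M](t) = (1024*t^2*e^(8*t^2) - 64*t*e^(8*t^2) + 65*e^(8*t^2))*e^(-t/2)/4

E[X^2] = D^2[M](0) = 65/4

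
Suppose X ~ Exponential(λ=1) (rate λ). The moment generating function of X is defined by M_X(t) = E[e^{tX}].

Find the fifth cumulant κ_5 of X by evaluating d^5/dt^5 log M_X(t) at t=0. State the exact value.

M_X(t) = 1/(1 - t)
K_X(t) = log M_X(t) = -log(1 - t)
K′(t) = -1/(t - 1)
K′′(t) = 1/(t^2 - 2*t + 1)
K′′′(t) = -2/(t^3 - 3*t^2 + 3*t - 1)
K′′′′(t) = 6/(t^4 - 4*t^3 + 6*t^2 - 4*t + 1)
K′′′′′(t) = -24/(t^5 - 5*t^4 + 10*t^3 - 10*t^2 + 5*t - 1)

κ_5 = K′′′′′(0) = 24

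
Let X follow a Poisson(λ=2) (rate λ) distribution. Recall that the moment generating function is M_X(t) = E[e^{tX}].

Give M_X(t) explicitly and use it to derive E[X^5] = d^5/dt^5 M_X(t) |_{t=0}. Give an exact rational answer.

M_X(t) = e^(2*e^(t) - 2)
M^(5)(t) = (32*e^(5*t)*e^(2*e^(t)) + 160*e^(4*t)*e^(2*e^(t)) + 200*e^(3*t)*e^(2*e^(t)) + 60*e^(2*t)*e^(2*e^(t)) + 2*e^(t)*e^(2*e^(t)))*e^(-2)

E[X^5] = M^(5)(0) = 454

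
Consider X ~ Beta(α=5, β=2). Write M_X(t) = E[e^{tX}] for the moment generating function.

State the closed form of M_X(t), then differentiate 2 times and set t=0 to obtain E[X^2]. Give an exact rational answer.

E[X^2] = M′′(0) = 15/28

M_X(t) = ₁F₁(5; 7; t)
M′(t) = 5*₁F₁(6; 8; t)/7
M′′(t) = 15*₁F₁(7; 9; t)/28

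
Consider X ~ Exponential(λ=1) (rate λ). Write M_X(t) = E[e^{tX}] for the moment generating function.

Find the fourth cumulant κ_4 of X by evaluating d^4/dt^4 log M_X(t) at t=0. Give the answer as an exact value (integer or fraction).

κ_4 = d^4K/dt^4 |_{t=0} = 6

M_X(t) = 1/(1 - t)
K_X(t) = log M_X(t) = -log(1 - t)
dK/dt = -1/(t - 1)
d^2K/dt^2 = 1/(t^2 - 2*t + 1)
d^3K/dt^3 = -2/(t^3 - 3*t^2 + 3*t - 1)
d^4K/dt^4 = 6/(t^4 - 4*t^3 + 6*t^2 - 4*t + 1)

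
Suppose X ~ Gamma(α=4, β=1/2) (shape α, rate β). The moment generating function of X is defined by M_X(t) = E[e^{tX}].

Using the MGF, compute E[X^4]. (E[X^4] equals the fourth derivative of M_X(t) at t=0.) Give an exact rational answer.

M_X(t) = 1/(16*(1/2 - t)^4)
D^4[M](t) = 13440/(256*t^8 - 1024*t^7 + 1792*t^6 - 1792*t^5 + 1120*t^4 - 448*t^3 + 112*t^2 - 16*t + 1)

E[X^4] = D^4[M](0) = 13440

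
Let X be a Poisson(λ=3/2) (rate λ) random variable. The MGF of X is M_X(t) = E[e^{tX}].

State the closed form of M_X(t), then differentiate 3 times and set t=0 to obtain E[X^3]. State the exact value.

E[X^3] = D^3[M](0) = 93/8

M_X(t) = e^(3*e^(t)/2 - 3/2)
D^3[M](t) = (27*e^(3*t)*e^(3*e^(t)/2) + 54*e^(2*t)*e^(3*e^(t)/2) + 12*e^(t)*e^(3*e^(t)/2))*e^(-3/2)/8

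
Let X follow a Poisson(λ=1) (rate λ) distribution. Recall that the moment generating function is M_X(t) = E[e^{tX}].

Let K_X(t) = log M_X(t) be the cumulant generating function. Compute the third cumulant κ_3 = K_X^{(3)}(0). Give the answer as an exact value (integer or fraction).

κ_3 = d^3K/dt^3 |_{t=0} = 1

M_X(t) = e^(e^(t) - 1)
K_X(t) = log M_X(t) = e^(t) - 1
dK/dt = e^(t)
d^2K/dt^2 = e^(t)
d^3K/dt^3 = e^(t)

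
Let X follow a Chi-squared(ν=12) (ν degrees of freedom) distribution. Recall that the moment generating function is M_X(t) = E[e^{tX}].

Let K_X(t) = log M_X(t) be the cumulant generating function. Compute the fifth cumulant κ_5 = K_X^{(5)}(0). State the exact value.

κ_5 = K′′′′′(0) = 4608

M_X(t) = (1 - 2*t)^(-6)
K_X(t) = log M_X(t) = -6*log(1 - 2*t)
K′(t) = -12/(2*t - 1)
K′′(t) = 24/(4*t^2 - 4*t + 1)
K′′′(t) = -96/(8*t^3 - 12*t^2 + 6*t - 1)
K′′′′(t) = 576/(16*t^4 - 32*t^3 + 24*t^2 - 8*t + 1)
K′′′′′(t) = -4608/(32*t^5 - 80*t^4 + 80*t^3 - 40*t^2 + 10*t - 1)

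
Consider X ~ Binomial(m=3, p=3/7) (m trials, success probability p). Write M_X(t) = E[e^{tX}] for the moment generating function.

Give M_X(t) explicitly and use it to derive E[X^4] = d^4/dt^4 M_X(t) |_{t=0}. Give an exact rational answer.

E[X^4] = D^4[M](0) = 4059/343

M_X(t) = (3*e^(t)/7 + 4/7)^3
D^4[M](t) = 2187*e^(3*t)/343 + 1728*e^(2*t)/343 + 144*e^(t)/343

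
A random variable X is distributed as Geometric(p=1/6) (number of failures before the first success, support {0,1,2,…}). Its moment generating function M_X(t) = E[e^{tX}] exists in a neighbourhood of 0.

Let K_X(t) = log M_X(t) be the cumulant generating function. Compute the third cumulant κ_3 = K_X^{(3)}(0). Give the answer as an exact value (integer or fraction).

κ_3 = D^3[K](0) = 330

M_X(t) = 1/(6*(1 - 5*e^(t)/6))
K_X(t) = log M_X(t) = -log(1 - 5*e^(t)/6) - log(6)
D^3[K](t) = (-150*e^(2*t) - 180*e^(t))/(125*e^(3*t) - 450*e^(2*t) + 540*e^(t) - 216)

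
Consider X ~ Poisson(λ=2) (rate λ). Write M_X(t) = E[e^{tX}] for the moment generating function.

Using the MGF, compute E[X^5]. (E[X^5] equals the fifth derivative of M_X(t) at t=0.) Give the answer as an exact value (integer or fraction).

E[X^5] = d^5M/dt^5 |_{t=0} = 454

M_X(t) = e^(2*e^(t) - 2)
dM/dt = 2*e^(-2)*e^(t)*e^(2*e^(t))
d^2M/dt^2 = (4*e^(2*t)*e^(2*e^(t)) + 2*e^(t)*e^(2*e^(t)))*e^(-2)
d^3M/dt^3 = (8*e^(3*t)*e^(2*e^(t)) + 12*e^(2*t)*e^(2*e^(t)) + 2*e^(t)*e^(2*e^(t)))*e^(-2)
d^4M/dt^4 = (16*e^(4*t)*e^(2*e^(t)) + 48*e^(3*t)*e^(2*e^(t)) + 28*e^(2*t)*e^(2*e^(t)) + 2*e^(t)*e^(2*e^(t)))*e^(-2)
d^5M/dt^5 = (32*e^(5*t)*e^(2*e^(t)) + 160*e^(4*t)*e^(2*e^(t)) + 200*e^(3*t)*e^(2*e^(t)) + 60*e^(2*t)*e^(2*e^(t)) + 2*e^(t)*e^(2*e^(t)))*e^(-2)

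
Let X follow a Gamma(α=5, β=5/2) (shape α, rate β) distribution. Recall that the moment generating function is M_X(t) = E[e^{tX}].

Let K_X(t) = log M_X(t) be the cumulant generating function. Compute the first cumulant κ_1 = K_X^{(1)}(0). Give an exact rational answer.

M_X(t) = 3125/(32*(5/2 - t)^5)
K_X(t) = log M_X(t) = -5*log(5/2 - t) - 5*log(2) + 5*log(5)
K′(t) = -10/(2*t - 5)

κ_1 = K′(0) = 2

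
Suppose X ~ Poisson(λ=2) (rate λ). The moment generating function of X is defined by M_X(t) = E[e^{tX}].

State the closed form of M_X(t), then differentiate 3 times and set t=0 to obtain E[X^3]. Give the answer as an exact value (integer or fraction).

E[X^3] = M^(3)(0) = 22

M_X(t) = e^(2*e^(t) - 2)
M^(3)(t) = (8*e^(3*t)*e^(2*e^(t)) + 12*e^(2*t)*e^(2*e^(t)) + 2*e^(t)*e^(2*e^(t)))*e^(-2)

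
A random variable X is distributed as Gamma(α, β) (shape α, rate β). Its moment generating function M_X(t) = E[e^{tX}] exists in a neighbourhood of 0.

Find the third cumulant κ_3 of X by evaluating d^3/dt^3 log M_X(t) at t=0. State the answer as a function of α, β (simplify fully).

M_X(t) = (β/(β - t))^α
K_X(t) = log M_X(t) = α*(log(β) - log(β - t))
D^3[K](t) = -2*α/(-β^3 + 3*β^2*t - 3*β*t^2 + t^3)

κ_3 = D^3[K](0) = 2*α/β^3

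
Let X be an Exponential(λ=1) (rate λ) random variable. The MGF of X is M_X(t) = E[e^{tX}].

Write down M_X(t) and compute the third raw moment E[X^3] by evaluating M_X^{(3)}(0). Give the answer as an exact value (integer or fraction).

E[X^3] = D^3[M](0) = 6

M_X(t) = 1/(1 - t)
D^3[M](t) = 6/(t^4 - 4*t^3 + 6*t^2 - 4*t + 1)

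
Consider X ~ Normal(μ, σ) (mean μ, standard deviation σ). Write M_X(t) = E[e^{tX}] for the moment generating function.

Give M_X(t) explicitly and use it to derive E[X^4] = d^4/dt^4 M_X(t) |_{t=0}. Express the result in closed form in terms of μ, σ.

E[X^4] = M′′′′(0) = μ^4 + 6*μ^2*σ^2 + 3*σ^4

M_X(t) = e^(μ*t + σ^2*t^2/2)
M′(t) = μ*e^(μ*t)*e^(σ^2*t^2/2) + σ^2*t*e^(μ*t)*e^(σ^2*t^2/2)
M′′(t) = μ^2*e^(μ*t)*e^(σ^2*t^2/2) + 2*μ*σ^2*t*e^(μ*t)*e^(σ^2*t^2/2) + σ^4*t^2*e^(μ*t)*e^(σ^2*t^2/2) + σ^2*e^(μ*t)*e^(σ^2*t^2/2)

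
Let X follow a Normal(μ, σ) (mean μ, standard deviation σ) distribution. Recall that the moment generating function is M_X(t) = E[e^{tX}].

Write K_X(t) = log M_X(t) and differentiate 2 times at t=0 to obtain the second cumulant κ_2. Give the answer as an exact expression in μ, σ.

κ_2 = K′′(0) = σ^2

M_X(t) = e^(μ*t + σ^2*t^2/2)
K_X(t) = log M_X(t) = μ*t + σ^2*t^2/2
K′(t) = μ + σ^2*t
K′′(t) = σ^2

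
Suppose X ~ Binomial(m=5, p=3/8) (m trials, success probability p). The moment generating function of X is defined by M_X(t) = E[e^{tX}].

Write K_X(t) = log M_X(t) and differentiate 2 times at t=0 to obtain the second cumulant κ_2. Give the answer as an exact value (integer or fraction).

M_X(t) = (3*e^(t)/8 + 5/8)^5
K_X(t) = log M_X(t) = 5*log(3*e^(t)/8 + 5/8)
K^(2)(t) = 75*e^(t)/(9*e^(2*t) + 30*e^(t) + 25)

κ_2 = K^(2)(0) = 75/64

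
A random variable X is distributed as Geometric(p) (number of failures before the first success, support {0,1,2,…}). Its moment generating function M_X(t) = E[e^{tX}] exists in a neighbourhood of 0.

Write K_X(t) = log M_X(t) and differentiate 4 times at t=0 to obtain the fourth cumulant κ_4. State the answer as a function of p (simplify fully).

M_X(t) = p/(-(1 - p)*e^(t) + 1)
K_X(t) = log M_X(t) = log(p) - log(-(1 - p)*e^(t) + 1)
K′(t) = (-p*e^(t) + e^(t))/(p*e^(t) - e^(t) + 1)
K′′(t) = (-p*e^(t) + e^(t))/(p^2*e^(2*t) - 2*p*e^(2*t) + 2*p*e^(t) + e^(2*t) - 2*e^(t) + 1)

κ_4 = K′′′′(0) = (-p^3 + 7*p^2 - 12*p + 6)/p^4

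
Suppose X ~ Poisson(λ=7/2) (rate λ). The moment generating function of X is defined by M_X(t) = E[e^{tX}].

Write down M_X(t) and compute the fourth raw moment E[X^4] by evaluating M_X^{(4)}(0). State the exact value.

E[X^4] = d^4M/dt^4 |_{t=0} = 7945/16

M_X(t) = e^(7*e^(t)/2 - 7/2)
dM/dt = 7*e^(-7/2)*e^(t)*e^(7*e^(t)/2)/2
d^2M/dt^2 = (49*e^(2*t)*e^(7*e^(t)/2) + 14*e^(t)*e^(7*e^(t)/2))*e^(-7/2)/4
d^3M/dt^3 = (343*e^(3*t)*e^(7*e^(t)/2) + 294*e^(2*t)*e^(7*e^(t)/2) + 28*e^(t)*e^(7*e^(t)/2))*e^(-7/2)/8
d^4M/dt^4 = (2401*e^(4*t)*e^(7*e^(t)/2) + 4116*e^(3*t)*e^(7*e^(t)/2) + 1372*e^(2*t)*e^(7*e^(t)/2) + 56*e^(t)*e^(7*e^(t)/2))*e^(-7/2)/16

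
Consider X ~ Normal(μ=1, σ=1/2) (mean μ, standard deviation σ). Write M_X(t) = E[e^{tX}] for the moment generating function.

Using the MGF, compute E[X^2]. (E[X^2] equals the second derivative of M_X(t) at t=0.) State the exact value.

E[X^2] = M′′(0) = 5/4

M_X(t) = e^(t^2/8 + t)
M′(t) = t*e^(t)*e^(t^2/8)/4 + e^(t)*e^(t^2/8)
M′′(t) = t^2*e^(t)*e^(t^2/8)/16 + t*e^(t)*e^(t^2/8)/2 + 5*e^(t)*e^(t^2/8)/4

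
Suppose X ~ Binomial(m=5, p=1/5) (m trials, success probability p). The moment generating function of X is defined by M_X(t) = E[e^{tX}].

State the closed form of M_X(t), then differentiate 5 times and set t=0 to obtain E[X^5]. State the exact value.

E[X^5] = M′′′′′(0) = 16849/625

M_X(t) = (e^(t)/5 + 4/5)^5
M′(t) = e^(5*t)/625 + 16*e^(4*t)/625 + 96*e^(3*t)/625 + 256*e^(2*t)/625 + 256*e^(t)/625
M′′(t) = e^(5*t)/125 + 64*e^(4*t)/625 + 288*e^(3*t)/625 + 512*e^(2*t)/625 + 256*e^(t)/625
M′′′(t) = e^(5*t)/25 + 256*e^(4*t)/625 + 864*e^(3*t)/625 + 1024*e^(2*t)/625 + 256*e^(t)/625
M′′′′(t) = e^(5*t)/5 + 1024*e^(4*t)/625 + 2592*e^(3*t)/625 + 2048*e^(2*t)/625 + 256*e^(t)/625
M′′′′′(t) = e^(5*t) + 4096*e^(4*t)/625 + 7776*e^(3*t)/625 + 4096*e^(2*t)/625 + 256*e^(t)/625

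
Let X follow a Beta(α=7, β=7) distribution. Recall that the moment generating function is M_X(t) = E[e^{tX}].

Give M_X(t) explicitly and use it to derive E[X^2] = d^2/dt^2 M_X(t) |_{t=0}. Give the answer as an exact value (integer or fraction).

M_X(t) = ₁F₁(7; 14; t)
D^2[M](t) = 4*₁F₁(9; 16; t)/15

E[X^2] = D^2[M](0) = 4/15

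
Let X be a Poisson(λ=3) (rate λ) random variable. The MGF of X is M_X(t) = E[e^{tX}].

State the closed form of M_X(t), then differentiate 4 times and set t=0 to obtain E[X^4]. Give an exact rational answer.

E[X^4] = d^4M/dt^4 |_{t=0} = 309

M_X(t) = e^(3*e^(t) - 3)
dM/dt = 3*e^(-3)*e^(t)*e^(3*e^(t))
d^2M/dt^2 = (9*e^(2*t)*e^(3*e^(t)) + 3*e^(t)*e^(3*e^(t)))*e^(-3)
d^3M/dt^3 = (27*e^(3*t)*e^(3*e^(t)) + 27*e^(2*t)*e^(3*e^(t)) + 3*e^(t)*e^(3*e^(t)))*e^(-3)
d^4M/dt^4 = (81*e^(4*t)*e^(3*e^(t)) + 162*e^(3*t)*e^(3*e^(t)) + 63*e^(2*t)*e^(3*e^(t)) + 3*e^(t)*e^(3*e^(t)))*e^(-3)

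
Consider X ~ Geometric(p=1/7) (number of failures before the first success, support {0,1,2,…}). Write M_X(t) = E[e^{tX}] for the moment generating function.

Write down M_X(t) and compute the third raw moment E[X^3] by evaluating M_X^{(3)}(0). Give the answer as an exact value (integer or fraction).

M_X(t) = 1/(7*(1 - 6*e^(t)/7))
D^3[M](t) = (216*e^(3*t) + 1008*e^(2*t) + 294*e^(t))/(1296*e^(4*t) - 6048*e^(3*t) + 10584*e^(2*t) - 8232*e^(t) + 2401)

E[X^3] = D^3[M](0) = 1518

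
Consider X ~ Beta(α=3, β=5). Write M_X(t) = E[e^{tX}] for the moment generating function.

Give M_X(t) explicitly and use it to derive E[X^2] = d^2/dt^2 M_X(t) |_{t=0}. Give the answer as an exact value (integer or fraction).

E[X^2] = D^2[M](0) = 1/6

M_X(t) = ₁F₁(3; 8; t)
D^2[M](t) = ₁F₁(5; 10; t)/6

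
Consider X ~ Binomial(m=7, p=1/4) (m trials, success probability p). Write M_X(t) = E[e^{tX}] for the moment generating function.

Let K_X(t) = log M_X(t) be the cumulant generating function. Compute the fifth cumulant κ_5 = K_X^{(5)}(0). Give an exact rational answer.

M_X(t) = (e^(t)/4 + 3/4)^7
K_X(t) = log M_X(t) = 7*log(e^(t)/4 + 3/4)
K^(5)(t) = (-21*e^(4*t) + 693*e^(3*t) - 2079*e^(2*t) + 567*e^(t))/(e^(5*t) + 15*e^(4*t) + 90*e^(3*t) + 270*e^(2*t) + 405*e^(t) + 243)

κ_5 = K^(5)(0) = -105/128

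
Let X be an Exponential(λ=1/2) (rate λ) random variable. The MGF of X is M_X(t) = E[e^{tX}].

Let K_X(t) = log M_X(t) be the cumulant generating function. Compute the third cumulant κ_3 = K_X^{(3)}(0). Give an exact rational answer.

M_X(t) = 1/(2*(1/2 - t))
K_X(t) = log M_X(t) = -log(1/2 - t) - log(2)
dK/dt = -2/(2*t - 1)
d^2K/dt^2 = 4/(4*t^2 - 4*t + 1)
d^3K/dt^3 = -16/(8*t^3 - 12*t^2 + 6*t - 1)

κ_3 = d^3K/dt^3 |_{t=0} = 16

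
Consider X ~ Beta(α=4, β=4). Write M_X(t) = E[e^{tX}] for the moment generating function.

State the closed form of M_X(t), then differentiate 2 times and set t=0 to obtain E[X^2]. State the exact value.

M_X(t) = ₁F₁(4; 8; t)
D^2[M](t) = 5*₁F₁(6; 10; t)/18

E[X^2] = D^2[M](0) = 5/18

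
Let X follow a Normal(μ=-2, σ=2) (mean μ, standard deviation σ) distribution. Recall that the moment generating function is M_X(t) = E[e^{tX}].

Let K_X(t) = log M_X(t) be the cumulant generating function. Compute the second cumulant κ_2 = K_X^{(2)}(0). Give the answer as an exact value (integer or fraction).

M_X(t) = e^(2*t^2 - 2*t)
K_X(t) = log M_X(t) = 2*t^2 - 2*t
K′(t) = 4*t - 2
K′′(t) = 4

κ_2 = K′′(0) = 4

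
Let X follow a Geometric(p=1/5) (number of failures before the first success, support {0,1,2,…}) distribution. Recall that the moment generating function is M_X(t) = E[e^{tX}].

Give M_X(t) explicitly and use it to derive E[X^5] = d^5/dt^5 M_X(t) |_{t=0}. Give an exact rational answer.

M_X(t) = 1/(5*(1 - 4*e^(t)/5))
dM/dt = 4*e^(t)/(16*e^(2*t) - 40*e^(t) + 25)
d^2M/dt^2 = (-16*e^(2*t) - 20*e^(t))/(64*e^(3*t) - 240*e^(2*t) + 300*e^(t) - 125)
d^3M/dt^3 = (64*e^(3*t) + 320*e^(2*t) + 100*e^(t))/(256*e^(4*t) - 1280*e^(3*t) + 2400*e^(2*t) - 2000*e^(t) + 625)
d^4M/dt^4 = (-256*e^(4*t) - 3520*e^(3*t) - 4400*e^(2*t) - 500*e^(t))/(1024*e^(5*t) - 6400*e^(4*t) + 16000*e^(3*t) - 20000*e^(2*t) + 12500*e^(t) - 3125)

E[X^5] = d^5M/dt^5 |_{t=0} = 194404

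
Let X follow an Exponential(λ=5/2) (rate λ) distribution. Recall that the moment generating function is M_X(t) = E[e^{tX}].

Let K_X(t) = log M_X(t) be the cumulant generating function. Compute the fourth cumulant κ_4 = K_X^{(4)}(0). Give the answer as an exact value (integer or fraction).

κ_4 = d^4K/dt^4 |_{t=0} = 96/625

M_X(t) = 5/(2*(5/2 - t))
K_X(t) = log M_X(t) = -log(5/2 - t) - log(2) + log(5)
dK/dt = -2/(2*t - 5)
d^2K/dt^2 = 4/(4*t^2 - 20*t + 25)
d^3K/dt^3 = -16/(8*t^3 - 60*t^2 + 150*t - 125)
d^4K/dt^4 = 96/(16*t^4 - 160*t^3 + 600*t^2 - 1000*t + 625)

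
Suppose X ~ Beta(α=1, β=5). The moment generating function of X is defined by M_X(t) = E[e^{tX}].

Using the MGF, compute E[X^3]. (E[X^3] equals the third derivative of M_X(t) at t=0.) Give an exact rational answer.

M_X(t) = ₁F₁(1; 6; t)
M′(t) = ₁F₁(2; 7; t)/6
M′′(t) = ₁F₁(3; 8; t)/21
M′′′(t) = ₁F₁(4; 9; t)/56

E[X^3] = M′′′(0) = 1/56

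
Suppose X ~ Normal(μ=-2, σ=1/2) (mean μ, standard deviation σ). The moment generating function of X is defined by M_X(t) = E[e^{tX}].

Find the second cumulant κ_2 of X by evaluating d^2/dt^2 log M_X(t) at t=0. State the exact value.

M_X(t) = e^(t^2/8 - 2*t)
K_X(t) = log M_X(t) = t^2/8 - 2*t
D^2[K](t) = 1/4

κ_2 = D^2[K](0) = 1/4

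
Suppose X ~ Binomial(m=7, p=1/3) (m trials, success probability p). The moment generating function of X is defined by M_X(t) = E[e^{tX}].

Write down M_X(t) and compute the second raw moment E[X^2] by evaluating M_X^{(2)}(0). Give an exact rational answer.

M_X(t) = (e^(t)/3 + 2/3)^7
dM/dt = 7*e^(7*t)/2187 + 28*e^(6*t)/729 + 140*e^(5*t)/729 + 1120*e^(4*t)/2187 + 560*e^(3*t)/729 + 448*e^(2*t)/729 + 448*e^(t)/2187
d^2M/dt^2 = 49*e^(7*t)/2187 + 56*e^(6*t)/243 + 700*e^(5*t)/729 + 4480*e^(4*t)/2187 + 560*e^(3*t)/243 + 896*e^(2*t)/729 + 448*e^(t)/2187

E[X^2] = d^2M/dt^2 |_{t=0} = 7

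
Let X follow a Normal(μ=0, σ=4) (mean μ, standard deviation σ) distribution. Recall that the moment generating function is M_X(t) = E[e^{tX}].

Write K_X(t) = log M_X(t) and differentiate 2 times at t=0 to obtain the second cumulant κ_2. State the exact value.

κ_2 = D^2[K](0) = 16

M_X(t) = e^(8*t^2)
K_X(t) = log M_X(t) = 8*t^2
D^2[K](t) = 16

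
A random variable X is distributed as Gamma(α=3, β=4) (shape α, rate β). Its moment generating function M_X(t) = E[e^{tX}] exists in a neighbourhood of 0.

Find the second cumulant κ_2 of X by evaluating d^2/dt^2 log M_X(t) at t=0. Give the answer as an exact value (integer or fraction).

M_X(t) = 64/(4 - t)^3
K_X(t) = log M_X(t) = -3*log(4 - t) + 6*log(2)
K^(2)(t) = 3/(t^2 - 8*t + 16)

κ_2 = K^(2)(0) = 3/16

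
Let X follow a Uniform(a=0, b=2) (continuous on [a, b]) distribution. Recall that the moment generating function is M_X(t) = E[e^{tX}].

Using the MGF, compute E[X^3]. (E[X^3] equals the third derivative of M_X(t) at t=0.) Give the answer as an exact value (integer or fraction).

M_X(t) = (e^(2*t) - 1)/(2*t)
D^3[M](t) = (4*t^3*e^(2*t) - 6*t^2*e^(2*t) + 6*t*e^(2*t) - 3*e^(2*t) + 3)/t^4

E[X^3] = D^3[M](0) = 2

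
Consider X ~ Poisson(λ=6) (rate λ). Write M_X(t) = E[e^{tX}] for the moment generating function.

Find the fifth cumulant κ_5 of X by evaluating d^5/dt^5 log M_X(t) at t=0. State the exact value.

κ_5 = K′′′′′(0) = 6

M_X(t) = e^(6*e^(t) - 6)
K_X(t) = log M_X(t) = 6*e^(t) - 6
K′(t) = 6*e^(t)
K′′(t) = 6*e^(t)
K′′′(t) = 6*e^(t)
K′′′′(t) = 6*e^(t)
K′′′′′(t) = 6*e^(t)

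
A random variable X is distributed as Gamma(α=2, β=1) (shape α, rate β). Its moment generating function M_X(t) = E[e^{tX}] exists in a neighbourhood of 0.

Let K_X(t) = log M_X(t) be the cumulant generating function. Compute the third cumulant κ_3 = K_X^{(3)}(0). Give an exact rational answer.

M_X(t) = (1 - t)^(-2)
K_X(t) = log M_X(t) = -2*log(1 - t)
dK/dt = -2/(t - 1)
d^2K/dt^2 = 2/(t^2 - 2*t + 1)
d^3K/dt^3 = -4/(t^3 - 3*t^2 + 3*t - 1)

κ_3 = d^3K/dt^3 |_{t=0} = 4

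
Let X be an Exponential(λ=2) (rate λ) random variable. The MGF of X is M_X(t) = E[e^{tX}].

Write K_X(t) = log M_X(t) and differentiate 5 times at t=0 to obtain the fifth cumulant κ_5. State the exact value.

κ_5 = K′′′′′(0) = 3/4

M_X(t) = 2/(2 - t)
K_X(t) = log M_X(t) = -log(2 - t) + log(2)
K′(t) = -1/(t - 2)
K′′(t) = 1/(t^2 - 4*t + 4)
K′′′(t) = -2/(t^3 - 6*t^2 + 12*t - 8)
K′′′′(t) = 6/(t^4 - 8*t^3 + 24*t^2 - 32*t + 16)
K′′′′′(t) = -24/(t^5 - 10*t^4 + 40*t^3 - 80*t^2 + 80*t - 32)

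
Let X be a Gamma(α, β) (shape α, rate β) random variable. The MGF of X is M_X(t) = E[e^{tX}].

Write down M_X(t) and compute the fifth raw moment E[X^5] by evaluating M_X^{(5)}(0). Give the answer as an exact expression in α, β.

E[X^5] = D^5[M](0) = α*(α^4 + 10*α^3 + 35*α^2 + 50*α + 24)/β^5

M_X(t) = (β/(β - t))^α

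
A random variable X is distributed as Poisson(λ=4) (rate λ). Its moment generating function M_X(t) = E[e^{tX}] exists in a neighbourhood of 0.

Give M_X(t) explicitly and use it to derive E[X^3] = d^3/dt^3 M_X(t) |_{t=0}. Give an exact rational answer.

E[X^3] = M′′′(0) = 116

M_X(t) = e^(4*e^(t) - 4)
M′(t) = 4*e^(-4)*e^(t)*e^(4*e^(t))
M′′(t) = (16*e^(2*t)*e^(4*e^(t)) + 4*e^(t)*e^(4*e^(t)))*e^(-4)
M′′′(t) = (64*e^(3*t)*e^(4*e^(t)) + 48*e^(2*t)*e^(4*e^(t)) + 4*e^(t)*e^(4*e^(t)))*e^(-4)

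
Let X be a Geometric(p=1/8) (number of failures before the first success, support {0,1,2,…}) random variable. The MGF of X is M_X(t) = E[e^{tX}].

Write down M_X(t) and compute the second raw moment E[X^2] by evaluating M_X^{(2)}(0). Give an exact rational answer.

E[X^2] = d^2M/dt^2 |_{t=0} = 105

M_X(t) = 1/(8*(1 - 7*e^(t)/8))
dM/dt = 7*e^(t)/(49*e^(2*t) - 112*e^(t) + 64)
d^2M/dt^2 = (-49*e^(2*t) - 56*e^(t))/(343*e^(3*t) - 1176*e^(2*t) + 1344*e^(t) - 512)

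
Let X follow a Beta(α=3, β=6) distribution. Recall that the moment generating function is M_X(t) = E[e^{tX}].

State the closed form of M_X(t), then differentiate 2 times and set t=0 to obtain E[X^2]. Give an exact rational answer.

M_X(t) = ₁F₁(3; 9; t)
D^2[M](t) = 2*₁F₁(5; 11; t)/15

E[X^2] = D^2[M](0) = 2/15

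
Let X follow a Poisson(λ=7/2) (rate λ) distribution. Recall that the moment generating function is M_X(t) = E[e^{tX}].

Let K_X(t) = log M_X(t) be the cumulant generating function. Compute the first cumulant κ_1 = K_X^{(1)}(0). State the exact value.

κ_1 = D[K](0) = 7/2

M_X(t) = e^(7*e^(t)/2 - 7/2)
K_X(t) = log M_X(t) = 7*e^(t)/2 - 7/2
D[K](t) = 7*e^(t)/2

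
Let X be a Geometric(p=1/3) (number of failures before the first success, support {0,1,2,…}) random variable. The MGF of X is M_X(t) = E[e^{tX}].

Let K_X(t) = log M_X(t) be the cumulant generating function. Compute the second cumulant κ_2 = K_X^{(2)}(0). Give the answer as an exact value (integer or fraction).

κ_2 = d^2K/dt^2 |_{t=0} = 6

M_X(t) = 1/(3*(1 - 2*e^(t)/3))
K_X(t) = log M_X(t) = -log(1 - 2*e^(t)/3) - log(3)
dK/dt = -2*e^(t)/(2*e^(t) - 3)
d^2K/dt^2 = 6*e^(t)/(4*e^(2*t) - 12*e^(t) + 9)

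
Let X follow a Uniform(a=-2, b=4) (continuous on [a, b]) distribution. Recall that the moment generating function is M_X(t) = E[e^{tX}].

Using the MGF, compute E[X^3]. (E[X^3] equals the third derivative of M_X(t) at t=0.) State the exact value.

M_X(t) = (e^(4*t) - e^(-2*t))/(6*t)
dM/dt = (4*t*e^(6*t) + 2*t - e^(6*t) + 1)*e^(-2*t)/(6*t^2)
d^2M/dt^2 = (8*t^2*e^(6*t) - 2*t^2 - 4*t*e^(6*t) - 2*t + e^(6*t) - 1)*e^(-2*t)/(3*t^3)
d^3M/dt^3 = (32*t^3*e^(6*t) + 4*t^3 - 24*t^2*e^(6*t) + 6*t^2 + 12*t*e^(6*t) + 6*t - 3*e^(6*t) + 3)*e^(-2*t)/(3*t^4)

E[X^3] = d^3M/dt^3 |_{t=0} = 10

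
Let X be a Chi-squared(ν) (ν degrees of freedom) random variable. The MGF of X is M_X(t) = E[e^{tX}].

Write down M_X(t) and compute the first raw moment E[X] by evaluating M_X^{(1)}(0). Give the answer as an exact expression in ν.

E[X] = D[M](0) = ν

M_X(t) = (1 - 2*t)^(-ν/2)
D[M](t) = -ν/(2*t*(1 - 2*t)^(ν/2) - (1 - 2*t)^(ν/2))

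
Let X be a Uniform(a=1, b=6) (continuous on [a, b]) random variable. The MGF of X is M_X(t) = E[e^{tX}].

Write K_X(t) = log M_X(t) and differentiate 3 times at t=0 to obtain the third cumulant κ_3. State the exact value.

M_X(t) = (e^(6*t) - e^(t))/(5*t)
K_X(t) = log M_X(t) = -log(t) + log(e^(6*t) - e^(t)) - log(5)
K′(t) = (6*t*e^(5*t) - t - e^(5*t) + 1)/(t*e^(5*t) - t)
K′′(t) = (-25*t^2*e^(5*t) + e^(10*t) - 2*e^(5*t) + 1)/(t^2*e^(10*t) - 2*t^2*e^(5*t) + t^2)
K′′′(t) = (125*t^3*e^(10*t) + 125*t^3*e^(5*t) - 2*e^(15*t) + 6*e^(10*t) - 6*e^(5*t) + 2)/(t^3*e^(15*t) - 3*t^3*e^(10*t) + 3*t^3*e^(5*t) - t^3)

κ_3 = K′′′(0) = 0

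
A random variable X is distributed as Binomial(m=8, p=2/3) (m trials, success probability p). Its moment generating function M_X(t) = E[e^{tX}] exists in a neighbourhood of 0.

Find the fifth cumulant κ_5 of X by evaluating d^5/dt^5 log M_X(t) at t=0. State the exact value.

κ_5 = D^5[K](0) = 80/81

M_X(t) = (2*e^(t)/3 + 1/3)^8
K_X(t) = log M_X(t) = 8*log(2*e^(t)/3 + 1/3)
D^5[K](t) = (-128*e^(4*t) + 704*e^(3*t) - 352*e^(2*t) + 16*e^(t))/(32*e^(5*t) + 80*e^(4*t) + 80*e^(3*t) + 40*e^(2*t) + 10*e^(t) + 1)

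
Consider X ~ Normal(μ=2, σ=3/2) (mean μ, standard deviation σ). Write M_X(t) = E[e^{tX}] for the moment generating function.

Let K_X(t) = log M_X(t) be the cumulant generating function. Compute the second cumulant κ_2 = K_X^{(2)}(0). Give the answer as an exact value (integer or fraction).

M_X(t) = e^(9*t^2/8 + 2*t)
K_X(t) = log M_X(t) = 9*t^2/8 + 2*t
K^(2)(t) = 9/4

κ_2 = K^(2)(0) = 9/4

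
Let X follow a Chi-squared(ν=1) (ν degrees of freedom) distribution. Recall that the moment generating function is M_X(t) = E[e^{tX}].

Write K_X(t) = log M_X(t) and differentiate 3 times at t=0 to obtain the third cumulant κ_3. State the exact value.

M_X(t) = 1/√(1 - 2*t)
K_X(t) = log M_X(t) = -log(1 - 2*t)/2
D^3[K](t) = -8/(8*t^3 - 12*t^2 + 6*t - 1)

κ_3 = D^3[K](0) = 8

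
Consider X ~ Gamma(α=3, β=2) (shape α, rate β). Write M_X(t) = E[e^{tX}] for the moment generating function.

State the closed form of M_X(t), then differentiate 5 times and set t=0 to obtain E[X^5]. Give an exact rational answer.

E[X^5] = d^5M/dt^5 |_{t=0} = 315/4

M_X(t) = 8/(2 - t)^3
dM/dt = 24/(t^4 - 8*t^3 + 24*t^2 - 32*t + 16)
d^2M/dt^2 = -96/(t^5 - 10*t^4 + 40*t^3 - 80*t^2 + 80*t - 32)
d^3M/dt^3 = 480/(t^6 - 12*t^5 + 60*t^4 - 160*t^3 + 240*t^2 - 192*t + 64)
d^4M/dt^4 = -2880/(t^7 - 14*t^6 + 84*t^5 - 280*t^4 + 560*t^3 - 672*t^2 + 448*t - 128)
d^5M/dt^5 = 20160/(t^8 - 16*t^7 + 112*t^6 - 448*t^5 + 1120*t^4 - 1792*t^3 + 1792*t^2 - 1024*t + 256)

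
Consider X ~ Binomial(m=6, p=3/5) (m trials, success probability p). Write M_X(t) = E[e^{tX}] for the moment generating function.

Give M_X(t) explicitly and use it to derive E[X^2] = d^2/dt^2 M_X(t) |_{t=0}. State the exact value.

E[X^2] = M^(2)(0) = 72/5

M_X(t) = (3*e^(t)/5 + 2/5)^6
M^(2)(t) = 26244*e^(6*t)/15625 + 2916*e^(5*t)/625 + 15552*e^(4*t)/3125 + 7776*e^(3*t)/3125 + 1728*e^(2*t)/3125 + 576*e^(t)/15625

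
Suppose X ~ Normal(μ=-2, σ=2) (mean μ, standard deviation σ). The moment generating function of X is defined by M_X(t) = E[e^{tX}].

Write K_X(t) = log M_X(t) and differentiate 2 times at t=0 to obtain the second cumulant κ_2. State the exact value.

M_X(t) = e^(2*t^2 - 2*t)
K_X(t) = log M_X(t) = 2*t^2 - 2*t
D^2[K](t) = 4

κ_2 = D^2[K](0) = 4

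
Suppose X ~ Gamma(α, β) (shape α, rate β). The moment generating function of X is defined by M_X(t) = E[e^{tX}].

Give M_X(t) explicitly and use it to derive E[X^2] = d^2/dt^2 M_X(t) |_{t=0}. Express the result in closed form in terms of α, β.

E[X^2] = M^(2)(0) = α*(α + 1)/β^2

M_X(t) = (β/(β - t))^α
M^(2)(t) = (α^2*β^α*(1/(β - t))^α + α*β^α*(1/(β - t))^α)/(β^2 - 2*β*t + t^2)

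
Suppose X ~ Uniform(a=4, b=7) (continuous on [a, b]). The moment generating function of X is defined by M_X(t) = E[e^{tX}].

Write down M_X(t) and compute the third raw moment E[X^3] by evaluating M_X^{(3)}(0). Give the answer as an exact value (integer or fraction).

M_X(t) = (e^(7*t) - e^(4*t))/(3*t)
D^3[M](t) = (343*t^3*e^(7*t) - 64*t^3*e^(4*t) - 147*t^2*e^(7*t) + 48*t^2*e^(4*t) + 42*t*e^(7*t) - 24*t*e^(4*t) - 6*e^(7*t) + 6*e^(4*t))/(3*t^4)

E[X^3] = D^3[M](0) = 715/4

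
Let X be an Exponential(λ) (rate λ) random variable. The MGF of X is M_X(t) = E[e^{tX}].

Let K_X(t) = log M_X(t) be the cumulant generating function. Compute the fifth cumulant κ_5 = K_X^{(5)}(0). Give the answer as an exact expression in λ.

κ_5 = d^5K/dt^5 |_{t=0} = 24/λ^5

M_X(t) = λ/(λ - t)
K_X(t) = log M_X(t) = log(λ) - log(λ - t)
dK/dt = -1/(-λ + t)
d^2K/dt^2 = 1/(λ^2 - 2*λ*t + t^2)
d^3K/dt^3 = -2/(-λ^3 + 3*λ^2*t - 3*λ*t^2 + t^3)
d^4K/dt^4 = 6/(λ^4 - 4*λ^3*t + 6*λ^2*t^2 - 4*λ*t^3 + t^4)
d^5K/dt^5 = -24/(-λ^5 + 5*λ^4*t - 10*λ^3*t^2 + 10*λ^2*t^3 - 5*λ*t^4 + t^5)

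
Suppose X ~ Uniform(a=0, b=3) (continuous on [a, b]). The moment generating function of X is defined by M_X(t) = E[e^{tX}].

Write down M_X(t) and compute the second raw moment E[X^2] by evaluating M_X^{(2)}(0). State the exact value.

E[X^2] = d^2M/dt^2 |_{t=0} = 3

M_X(t) = (e^(3*t) - 1)/(3*t)
dM/dt = (3*t*e^(3*t) - e^(3*t) + 1)/(3*t^2)
d^2M/dt^2 = (9*t^2*e^(3*t) - 6*t*e^(3*t) + 2*e^(3*t) - 2)/(3*t^3)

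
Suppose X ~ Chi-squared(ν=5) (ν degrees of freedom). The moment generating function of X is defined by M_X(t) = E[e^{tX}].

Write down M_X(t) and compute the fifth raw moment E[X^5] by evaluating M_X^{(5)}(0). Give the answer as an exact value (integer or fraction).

E[X^5] = D^5[M](0) = 45045

M_X(t) = (1 - 2*t)^(-5/2)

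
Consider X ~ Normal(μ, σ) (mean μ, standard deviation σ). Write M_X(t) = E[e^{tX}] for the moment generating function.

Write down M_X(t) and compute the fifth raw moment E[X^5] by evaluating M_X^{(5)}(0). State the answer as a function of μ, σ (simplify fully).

M_X(t) = e^(μ*t + σ^2*t^2/2)
M′(t) = μ*e^(μ*t)*e^(σ^2*t^2/2) + σ^2*t*e^(μ*t)*e^(σ^2*t^2/2)
M′′(t) = μ^2*e^(μ*t)*e^(σ^2*t^2/2) + 2*μ*σ^2*t*e^(μ*t)*e^(σ^2*t^2/2) + σ^4*t^2*e^(μ*t)*e^(σ^2*t^2/2) + σ^2*e^(μ*t)*e^(σ^2*t^2/2)

E[X^5] = M′′′′′(0) = μ*(μ^4 + 10*μ^2*σ^2 + 15*σ^4)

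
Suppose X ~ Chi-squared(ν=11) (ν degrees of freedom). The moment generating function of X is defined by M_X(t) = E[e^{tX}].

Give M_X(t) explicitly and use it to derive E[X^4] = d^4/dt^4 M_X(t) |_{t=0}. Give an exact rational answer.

E[X^4] = d^4M/dt^4 |_{t=0} = 36465

M_X(t) = (1 - 2*t)^(-11/2)
dM/dt = 11/(64*t^6*√(1 - 2*t) - 192*t^5*√(1 - 2*t) + 240*t^4*√(1 - 2*t) - 160*t^3*√(1 - 2*t) + 60*t^2*√(1 - 2*t) - 12*t*√(1 - 2*t) + √(1 - 2*t))
d^2M/dt^2 = -143/(128*t^7*√(1 - 2*t) - 448*t^6*√(1 - 2*t) + 672*t^5*√(1 - 2*t) - 560*t^4*√(1 - 2*t) + 280*t^3*√(1 - 2*t) - 84*t^2*√(1 - 2*t) + 14*t*√(1 - 2*t) - √(1 - 2*t))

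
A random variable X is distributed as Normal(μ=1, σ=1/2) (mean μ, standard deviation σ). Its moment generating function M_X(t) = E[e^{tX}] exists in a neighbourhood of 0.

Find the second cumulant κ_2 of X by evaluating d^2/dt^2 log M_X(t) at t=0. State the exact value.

M_X(t) = e^(t^2/8 + t)
K_X(t) = log M_X(t) = t^2/8 + t
dK/dt = t/4 + 1
d^2K/dt^2 = 1/4

κ_2 = d^2K/dt^2 |_{t=0} = 1/4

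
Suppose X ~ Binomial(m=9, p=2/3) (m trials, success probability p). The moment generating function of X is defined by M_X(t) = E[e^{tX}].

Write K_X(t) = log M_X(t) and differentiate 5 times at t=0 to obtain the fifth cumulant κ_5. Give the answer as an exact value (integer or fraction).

κ_5 = K′′′′′(0) = 10/9

M_X(t) = (2*e^(t)/3 + 1/3)^9
K_X(t) = log M_X(t) = 9*log(2*e^(t)/3 + 1/3)
K′(t) = 18*e^(t)/(2*e^(t) + 1)
K′′(t) = 18*e^(t)/(4*e^(2*t) + 4*e^(t) + 1)
K′′′(t) = (-36*e^(2*t) + 18*e^(t))/(8*e^(3*t) + 12*e^(2*t) + 6*e^(t) + 1)
K′′′′(t) = (72*e^(3*t) - 144*e^(2*t) + 18*e^(t))/(16*e^(4*t) + 32*e^(3*t) + 24*e^(2*t) + 8*e^(t) + 1)
K′′′′′(t) = (-144*e^(4*t) + 792*e^(3*t) - 396*e^(2*t) + 18*e^(t))/(32*e^(5*t) + 80*e^(4*t) + 80*e^(3*t) + 40*e^(2*t) + 10*e^(t) + 1)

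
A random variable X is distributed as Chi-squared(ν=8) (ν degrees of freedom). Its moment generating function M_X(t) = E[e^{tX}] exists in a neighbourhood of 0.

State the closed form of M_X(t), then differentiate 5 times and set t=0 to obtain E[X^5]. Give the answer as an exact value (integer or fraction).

M_X(t) = (1 - 2*t)^(-4)
dM/dt = -8/(32*t^5 - 80*t^4 + 80*t^3 - 40*t^2 + 10*t - 1)
d^2M/dt^2 = 80/(64*t^6 - 192*t^5 + 240*t^4 - 160*t^3 + 60*t^2 - 12*t + 1)
d^3M/dt^3 = -960/(128*t^7 - 448*t^6 + 672*t^5 - 560*t^4 + 280*t^3 - 84*t^2 + 14*t - 1)
d^4M/dt^4 = 13440/(256*t^8 - 1024*t^7 + 1792*t^6 - 1792*t^5 + 1120*t^4 - 448*t^3 + 112*t^2 - 16*t + 1)
d^5M/dt^5 = -215040/(512*t^9 - 2304*t^8 + 4608*t^7 - 5376*t^6 + 4032*t^5 - 2016*t^4 + 672*t^3 - 144*t^2 + 18*t - 1)

E[X^5] = d^5M/dt^5 |_{t=0} = 215040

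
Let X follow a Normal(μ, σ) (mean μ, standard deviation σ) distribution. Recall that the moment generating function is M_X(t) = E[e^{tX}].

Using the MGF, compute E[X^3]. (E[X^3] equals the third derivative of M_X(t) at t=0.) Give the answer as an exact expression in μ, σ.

M_X(t) = e^(μ*t + σ^2*t^2/2)
M′(t) = μ*e^(μ*t)*e^(σ^2*t^2/2) + σ^2*t*e^(μ*t)*e^(σ^2*t^2/2)
M′′(t) = μ^2*e^(μ*t)*e^(σ^2*t^2/2) + 2*μ*σ^2*t*e^(μ*t)*e^(σ^2*t^2/2) + σ^4*t^2*e^(μ*t)*e^(σ^2*t^2/2) + σ^2*e^(μ*t)*e^(σ^2*t^2/2)

E[X^3] = M′′′(0) = μ*(μ^2 + 3*σ^2)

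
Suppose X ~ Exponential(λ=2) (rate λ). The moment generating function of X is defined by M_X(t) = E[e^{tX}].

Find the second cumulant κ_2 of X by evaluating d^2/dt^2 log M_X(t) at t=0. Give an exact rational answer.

M_X(t) = 2/(2 - t)
K_X(t) = log M_X(t) = -log(2 - t) + log(2)
dK/dt = -1/(t - 2)
d^2K/dt^2 = 1/(t^2 - 4*t + 4)

κ_2 = d^2K/dt^2 |_{t=0} = 1/4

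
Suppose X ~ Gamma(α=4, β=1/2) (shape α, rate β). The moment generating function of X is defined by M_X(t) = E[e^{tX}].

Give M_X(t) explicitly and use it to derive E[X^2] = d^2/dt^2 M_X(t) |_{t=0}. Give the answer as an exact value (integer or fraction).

M_X(t) = 1/(16*(1/2 - t)^4)
D^2[M](t) = 80/(64*t^6 - 192*t^5 + 240*t^4 - 160*t^3 + 60*t^2 - 12*t + 1)

E[X^2] = D^2[M](0) = 80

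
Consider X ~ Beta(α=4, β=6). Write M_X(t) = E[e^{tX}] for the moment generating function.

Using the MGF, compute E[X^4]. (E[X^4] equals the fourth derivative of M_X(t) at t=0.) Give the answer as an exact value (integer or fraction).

E[X^4] = d^4M/dt^4 |_{t=0} = 7/143

M_X(t) = ₁F₁(4; 10; t)
dM/dt = 2*₁F₁(5; 11; t)/5
d^2M/dt^2 = 2*₁F₁(6; 12; t)/11
d^3M/dt^3 = ₁F₁(7; 13; t)/11
d^4M/dt^4 = 7*₁F₁(8; 14; t)/143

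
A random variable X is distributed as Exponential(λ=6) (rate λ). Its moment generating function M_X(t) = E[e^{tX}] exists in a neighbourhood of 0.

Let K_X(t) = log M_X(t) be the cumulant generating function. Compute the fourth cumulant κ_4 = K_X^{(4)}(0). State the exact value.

κ_4 = d^4K/dt^4 |_{t=0} = 1/216

M_X(t) = 6/(6 - t)
K_X(t) = log M_X(t) = -log(6 - t) + log(6)
dK/dt = -1/(t - 6)
d^2K/dt^2 = 1/(t^2 - 12*t + 36)
d^3K/dt^3 = -2/(t^3 - 18*t^2 + 108*t - 216)
d^4K/dt^4 = 6/(t^4 - 24*t^3 + 216*t^2 - 864*t + 1296)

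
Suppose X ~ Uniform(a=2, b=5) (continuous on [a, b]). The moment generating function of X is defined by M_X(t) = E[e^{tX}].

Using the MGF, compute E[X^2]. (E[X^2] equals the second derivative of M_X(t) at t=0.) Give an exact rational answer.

E[X^2] = D^2[M](0) = 13

M_X(t) = (e^(5*t) - e^(2*t))/(3*t)
D^2[M](t) = (25*t^2*e^(5*t) - 4*t^2*e^(2*t) - 10*t*e^(5*t) + 4*t*e^(2*t) + 2*e^(5*t) - 2*e^(2*t))/(3*t^3)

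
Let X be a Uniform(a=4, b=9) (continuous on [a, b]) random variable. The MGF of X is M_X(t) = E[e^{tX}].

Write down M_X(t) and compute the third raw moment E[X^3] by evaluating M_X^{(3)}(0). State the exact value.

M_X(t) = (e^(9*t) - e^(4*t))/(5*t)
M′(t) = (9*t*e^(9*t) - 4*t*e^(4*t) - e^(9*t) + e^(4*t))/(5*t^2)
M′′(t) = (81*t^2*e^(9*t) - 16*t^2*e^(4*t) - 18*t*e^(9*t) + 8*t*e^(4*t) + 2*e^(9*t) - 2*e^(4*t))/(5*t^3)
M′′′(t) = (729*t^3*e^(9*t) - 64*t^3*e^(4*t) - 243*t^2*e^(9*t) + 48*t^2*e^(4*t) + 54*t*e^(9*t) - 24*t*e^(4*t) - 6*e^(9*t) + 6*e^(4*t))/(5*t^4)

E[X^3] = M′′′(0) = 1261/4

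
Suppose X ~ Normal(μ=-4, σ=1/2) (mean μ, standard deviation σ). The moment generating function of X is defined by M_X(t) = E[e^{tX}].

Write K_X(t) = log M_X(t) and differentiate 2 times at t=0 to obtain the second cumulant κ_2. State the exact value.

κ_2 = d^2K/dt^2 |_{t=0} = 1/4

M_X(t) = e^(t^2/8 - 4*t)
K_X(t) = log M_X(t) = t^2/8 - 4*t
dK/dt = t/4 - 4
d^2K/dt^2 = 1/4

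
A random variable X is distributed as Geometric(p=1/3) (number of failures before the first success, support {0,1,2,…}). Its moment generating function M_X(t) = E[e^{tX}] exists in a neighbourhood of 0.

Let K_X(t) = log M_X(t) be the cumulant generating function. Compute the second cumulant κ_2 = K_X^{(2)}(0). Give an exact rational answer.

M_X(t) = 1/(3*(1 - 2*e^(t)/3))
K_X(t) = log M_X(t) = -log(1 - 2*e^(t)/3) - log(3)
K′(t) = -2*e^(t)/(2*e^(t) - 3)
K′′(t) = 6*e^(t)/(4*e^(2*t) - 12*e^(t) + 9)

κ_2 = K′′(0) = 6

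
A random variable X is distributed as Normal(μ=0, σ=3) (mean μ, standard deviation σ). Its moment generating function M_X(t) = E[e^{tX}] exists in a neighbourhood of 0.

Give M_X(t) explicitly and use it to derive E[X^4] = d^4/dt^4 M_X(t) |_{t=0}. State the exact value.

M_X(t) = e^(9*t^2/2)
D^4[M](t) = 6561*t^4*e^(9*t^2/2) + 4374*t^2*e^(9*t^2/2) + 243*e^(9*t^2/2)

E[X^4] = D^4[M](0) = 243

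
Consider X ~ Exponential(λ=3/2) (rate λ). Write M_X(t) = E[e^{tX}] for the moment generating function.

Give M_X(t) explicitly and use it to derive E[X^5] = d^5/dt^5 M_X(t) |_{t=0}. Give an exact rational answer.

E[X^5] = d^5M/dt^5 |_{t=0} = 1280/81

M_X(t) = 3/(2*(3/2 - t))
dM/dt = 6/(4*t^2 - 12*t + 9)
d^2M/dt^2 = -24/(8*t^3 - 36*t^2 + 54*t - 27)
d^3M/dt^3 = 144/(16*t^4 - 96*t^3 + 216*t^2 - 216*t + 81)
d^4M/dt^4 = -1152/(32*t^5 - 240*t^4 + 720*t^3 - 1080*t^2 + 810*t - 243)
d^5M/dt^5 = 11520/(64*t^6 - 576*t^5 + 2160*t^4 - 4320*t^3 + 4860*t^2 - 2916*t + 729)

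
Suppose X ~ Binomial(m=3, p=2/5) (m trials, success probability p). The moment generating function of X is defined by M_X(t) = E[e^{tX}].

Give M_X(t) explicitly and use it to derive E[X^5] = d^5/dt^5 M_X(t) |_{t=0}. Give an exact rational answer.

M_X(t) = (2*e^(t)/5 + 3/5)^3
dM/dt = 24*e^(3*t)/125 + 72*e^(2*t)/125 + 54*e^(t)/125
d^2M/dt^2 = 72*e^(3*t)/125 + 144*e^(2*t)/125 + 54*e^(t)/125
d^3M/dt^3 = 216*e^(3*t)/125 + 288*e^(2*t)/125 + 54*e^(t)/125
d^4M/dt^4 = 648*e^(3*t)/125 + 576*e^(2*t)/125 + 54*e^(t)/125
d^5M/dt^5 = 1944*e^(3*t)/125 + 1152*e^(2*t)/125 + 54*e^(t)/125

E[X^5] = d^5M/dt^5 |_{t=0} = 126/5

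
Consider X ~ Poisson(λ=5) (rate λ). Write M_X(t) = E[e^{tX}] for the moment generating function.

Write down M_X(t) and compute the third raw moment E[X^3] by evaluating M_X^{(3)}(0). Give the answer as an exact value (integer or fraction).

E[X^3] = M^(3)(0) = 205

M_X(t) = e^(5*e^(t) - 5)
M^(3)(t) = (125*e^(3*t)*e^(5*e^(t)) + 75*e^(2*t)*e^(5*e^(t)) + 5*e^(t)*e^(5*e^(t)))*e^(-5)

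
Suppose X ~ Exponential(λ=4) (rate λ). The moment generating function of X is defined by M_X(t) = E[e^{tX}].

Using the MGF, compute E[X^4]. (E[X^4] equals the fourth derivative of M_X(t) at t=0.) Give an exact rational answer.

M_X(t) = 4/(4 - t)
dM/dt = 4/(t^2 - 8*t + 16)
d^2M/dt^2 = -8/(t^3 - 12*t^2 + 48*t - 64)
d^3M/dt^3 = 24/(t^4 - 16*t^3 + 96*t^2 - 256*t + 256)
d^4M/dt^4 = -96/(t^5 - 20*t^4 + 160*t^3 - 640*t^2 + 1280*t - 1024)

E[X^4] = d^4M/dt^4 |_{t=0} = 3/32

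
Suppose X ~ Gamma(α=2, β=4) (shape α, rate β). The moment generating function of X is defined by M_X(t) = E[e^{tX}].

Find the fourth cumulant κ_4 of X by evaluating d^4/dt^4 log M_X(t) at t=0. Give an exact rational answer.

κ_4 = D^4[K](0) = 3/64

M_X(t) = 16/(4 - t)^2
K_X(t) = log M_X(t) = -2*log(4 - t) + 4*log(2)
D^4[K](t) = 12/(t^4 - 16*t^3 + 96*t^2 - 256*t + 256)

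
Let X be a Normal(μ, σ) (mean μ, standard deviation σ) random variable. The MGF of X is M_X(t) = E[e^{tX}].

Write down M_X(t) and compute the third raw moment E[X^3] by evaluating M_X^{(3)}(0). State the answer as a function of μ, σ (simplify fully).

E[X^3] = d^3M/dt^3 |_{t=0} = μ*(μ^2 + 3*σ^2)

M_X(t) = e^(μ*t + σ^2*t^2/2)
dM/dt = μ*e^(μ*t)*e^(σ^2*t^2/2) + σ^2*t*e^(μ*t)*e^(σ^2*t^2/2)
d^2M/dt^2 = μ^2*e^(μ*t)*e^(σ^2*t^2/2) + 2*μ*σ^2*t*e^(μ*t)*e^(σ^2*t^2/2) + σ^4*t^2*e^(μ*t)*e^(σ^2*t^2/2) + σ^2*e^(μ*t)*e^(σ^2*t^2/2)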